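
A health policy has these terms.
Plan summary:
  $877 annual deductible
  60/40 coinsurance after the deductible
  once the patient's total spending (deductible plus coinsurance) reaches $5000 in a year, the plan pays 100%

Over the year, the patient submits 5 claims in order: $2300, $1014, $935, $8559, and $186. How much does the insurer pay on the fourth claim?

$5784.80

Claim 1 — $2300: $877 finishes the deductible; $1423 goes to coinsurance; patient's 40% is $569.20. Patient owes $1446.20 (running OOP $1446.20). Insurer: $2300 − $1446.20 = $853.80.
Claim 2 — $1014: 40% coinsurance on $1014 = $405.60. Cost to patient: $405.60. OOP to date $1851.80. Plan pays $1014 − $405.60 = $608.40.
Claim 3 — $935: deductible met; 40% of $935 = $374. Cost to patient: $374. OOP to date $2225.80. Plan pays $935 − $374 = $561.
Claim 4 — $8559: 40% coinsurance on $8559 = $3423.60. That would push OOP to $5649.40, over the $5000 cap, so patient pays $5000 − $2225.80 = $2774.20. Plan pays $8559 − $2774.20 = $5784.80.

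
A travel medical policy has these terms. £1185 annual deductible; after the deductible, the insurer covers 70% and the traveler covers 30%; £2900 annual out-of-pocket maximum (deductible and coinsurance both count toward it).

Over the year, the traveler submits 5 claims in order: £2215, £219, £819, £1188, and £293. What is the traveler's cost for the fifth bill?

Claim 1 — £2215: £1185 to deductible, leaving £1030; traveler's 30% is £309. Traveler owes £1494 (running OOP £1494).
Claim 2 — £219: 30% coinsurance on £219 = £65.70. Cost to traveler: £65.70. OOP to date £1559.70.
Claim 3 — £819: deductible met; 30% of £819 = £245.70. Traveler pays £245.70; OOP now £1805.40.
Claim 4 — £1188: 30% coinsurance on £1188 = £356.40. Traveler pays £356.40; OOP now £2161.80.
Claim 5 — £293: deductible met; 30% of £293 = £87.90. Traveler pays £87.90; OOP now £2249.70.

£87.90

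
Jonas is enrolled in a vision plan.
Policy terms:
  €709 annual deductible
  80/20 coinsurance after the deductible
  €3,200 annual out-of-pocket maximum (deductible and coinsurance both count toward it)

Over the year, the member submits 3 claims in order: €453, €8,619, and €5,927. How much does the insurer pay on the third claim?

€5,108.60

Claim 1 (€453): entire amount goes to the deductible. Cost to member: €453. OOP to date €453. Insurer: €453 − €453 = €0.
Claim 2 (€8,619): deductible takes €256, €8,363 remains; 20% of €8,363 = €1,672.60. Member owes €1,928.60 (running OOP €2,381.60). Plan pays €8,619 − €1,928.60 = €6,690.40.
Claim 3 (€5,927): 20% coinsurance on €5,927 = €1,185.40. Adding that to €2,381.60 gives €3,567, past the €3,200 cap; member pays only €3,200 − €2,381.60 = €818.40. Insurer: €5,927 − €818.40 = €5,108.60.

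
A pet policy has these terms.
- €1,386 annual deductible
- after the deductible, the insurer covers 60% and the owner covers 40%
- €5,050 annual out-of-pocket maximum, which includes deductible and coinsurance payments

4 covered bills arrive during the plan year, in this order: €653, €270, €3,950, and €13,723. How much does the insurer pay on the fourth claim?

#1 (€653): fully absorbed by the deductible. Owner owes €653 (running OOP €653). Insurer: €653 − €653 = €0.
#2 (€270): all of it applies to the deductible. Owner owes €270 (running OOP €923). Insurer: €270 − €270 = €0.
#3 (€3,950): deductible takes €463, €3,487 remains; coinsurance €3,487 × 40% = €1,394.80. Owner pays €1,857.80; OOP now €2,780.80. Plan pays €3,950 − €1,857.80 = €2,092.20.
#4 (€13,723): 40% coinsurance on €13,723 = €5,489.20. OOP would hit €8,270 > €5,050, so the cap limits the owner to €5,050 − €2,780.80 = €2,269.20. Insurer: €13,723 − €2,269.20 = €11,453.80.

€11,453.80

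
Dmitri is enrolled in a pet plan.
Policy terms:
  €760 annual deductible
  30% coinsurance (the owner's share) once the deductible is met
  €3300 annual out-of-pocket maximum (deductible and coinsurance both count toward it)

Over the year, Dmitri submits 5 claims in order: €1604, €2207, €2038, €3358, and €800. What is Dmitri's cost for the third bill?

€611.40

Claim 1 (€1604): €760 to deductible, leaving €844; 30% of €844 = €253.20. Owner pays €1013.20; OOP now €1013.20.
Claim 2 (€2207): 30% coinsurance on €2207 = €662.10. Owner owes €662.10 (running OOP €1675.30).
Claim 3 (€2038): deductible already satisfied, so owner's share is 30% × €2038 = €611.40. Owner pays €611.40; OOP now €2286.70.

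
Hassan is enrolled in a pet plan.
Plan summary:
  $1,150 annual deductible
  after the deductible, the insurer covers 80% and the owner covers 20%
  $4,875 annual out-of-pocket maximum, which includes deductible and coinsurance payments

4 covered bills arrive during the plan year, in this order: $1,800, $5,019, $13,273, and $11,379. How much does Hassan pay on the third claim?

$2,591.20

Claim 1 ($1,800): deductible takes $1,150, $650 remains; 20% of $650 = $130. Owner pays $1,280; OOP now $1,280.
Claim 2 ($5,019): 20% coinsurance on $5,019 = $1,003.80. Owner pays $1,003.80; OOP now $2,283.80.
Claim 3 ($13,273): deductible met; 20% of $13,273 = $2,654.60. OOP would hit $4,938.40 > $4,875, so the cap limits the owner to $4,875 − $2,283.80 = $2,591.20.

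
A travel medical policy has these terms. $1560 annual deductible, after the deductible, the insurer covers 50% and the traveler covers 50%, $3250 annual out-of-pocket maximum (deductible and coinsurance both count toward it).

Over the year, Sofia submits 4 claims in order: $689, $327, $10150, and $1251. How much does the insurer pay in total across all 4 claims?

$9167

Claim 1 — $689: fully absorbed by the deductible. Traveler pays $689; OOP now $689. Plan pays $689 − $689 = $0.
Claim 2 — $327: fully absorbed by the deductible. Cost to traveler: $327. OOP to date $1016. Insurer: $327 − $327 = $0.
Claim 3 — $10150: $544 finishes the deductible; $9606 goes to coinsurance; 50% of $9606 = $4803. Claim cost before the cap: $544 + $4803 = $5347. That would push OOP to $6363, over the $3250 cap, so traveler pays $3250 − $1016 = $2234. Plan pays $10150 − $2234 = $7916.
Claim 4 — $1251: 50% coinsurance on $1251 = $625.50. Adding that to $3250 gives $3875.50, past the $3250 cap; traveler pays only $3250 − $3250 = $0. Plan pays $1251 − $0 = $1251.
Insurer total = bills − traveler's total = $12417 − $3250 = $9167.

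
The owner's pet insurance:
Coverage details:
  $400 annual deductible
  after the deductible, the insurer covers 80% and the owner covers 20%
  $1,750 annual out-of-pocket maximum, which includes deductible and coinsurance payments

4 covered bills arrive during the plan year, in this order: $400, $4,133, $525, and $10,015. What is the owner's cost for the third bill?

$105

Bill 1, $400: all of it applies to the deductible. Cost to owner: $400. OOP to date $400.
Bill 2, $4,133: deductible met; 20% of $4,133 = $826.60. Owner owes $826.60 (running OOP $1,226.60).
Bill 3, $525: deductible already satisfied, so owner's share is 20% × $525 = $105. Cost to owner: $105. OOP to date $1,331.60.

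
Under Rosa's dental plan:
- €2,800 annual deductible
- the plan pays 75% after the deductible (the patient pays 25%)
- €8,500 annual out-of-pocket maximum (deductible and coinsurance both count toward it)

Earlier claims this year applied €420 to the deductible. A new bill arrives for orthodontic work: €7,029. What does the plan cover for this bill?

€3,486.75

Deductible still to meet: €2,800 − €420 = €2,380.
That leaves €7,029 − €2,380 = €4,649 for coinsurance.
25% of €4,649 = €1,162.25 falls to the patient.
Patient responsibility before any cap: €2,380 + €1,162.25 = €3,542.25.
Total out-of-pocket so far would be €420 + €3,542.25 = €3,962.25, below the €8,500 cap — no reduction.
The plan picks up €7,029 − €3,542.25 = €3,486.75.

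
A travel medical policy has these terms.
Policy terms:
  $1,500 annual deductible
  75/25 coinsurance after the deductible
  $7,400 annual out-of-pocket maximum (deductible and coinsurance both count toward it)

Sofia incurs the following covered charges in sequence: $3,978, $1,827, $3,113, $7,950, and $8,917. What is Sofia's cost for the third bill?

$778.25

Claim 1 ($3,978): $1,500 to deductible, leaving $2,478; 25% of $2,478 = $619.50. Cost to traveler: $2,119.50. OOP to date $2,119.50.
Claim 2 ($1,827): deductible met; 25% of $1,827 = $456.75. Cost to traveler: $456.75. OOP to date $2,576.25.
Claim 3 ($3,113): deductible already satisfied, so traveler's share is 25% × $3,113 = $778.25. Traveler owes $778.25 (running OOP $3,354.50).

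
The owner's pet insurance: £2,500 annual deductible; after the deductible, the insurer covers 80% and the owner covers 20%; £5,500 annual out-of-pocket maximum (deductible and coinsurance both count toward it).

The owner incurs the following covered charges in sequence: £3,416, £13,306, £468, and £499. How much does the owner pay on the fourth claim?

Bill 1, £3,416: £2,500 finishes the deductible; £916 goes to coinsurance; coinsurance £916 × 20% = £183.20. Cost to owner: £2,683.20. OOP to date £2,683.20.
Bill 2, £13,306: 20% coinsurance on £13,306 = £2,661.20. Owner owes £2,661.20 (running OOP £5,344.40).
Bill 3, £468: 20% coinsurance on £468 = £93.60. Owner owes £93.60 (running OOP £5,438).
Bill 4, £499: 20% coinsurance on £499 = £99.80. Adding that to £5,438 gives £5,537.80, past the £5,500 cap; owner pays only £5,500 − £5,438 = £62.

£62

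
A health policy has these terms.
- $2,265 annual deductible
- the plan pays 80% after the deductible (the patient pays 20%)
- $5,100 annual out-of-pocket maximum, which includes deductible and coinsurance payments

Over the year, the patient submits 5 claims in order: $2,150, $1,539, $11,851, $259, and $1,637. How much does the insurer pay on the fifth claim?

Claim 1 ($2,150): all of it applies to the deductible. Patient owes $2,150 (running OOP $2,150). Insurer: $2,150 − $2,150 = $0.
Claim 2 ($1,539): deductible takes $115, $1,424 remains; coinsurance $1,424 × 20% = $284.80. Patient owes $399.80 (running OOP $2,549.80). Plan pays $1,539 − $399.80 = $1,139.20.
Claim 3 ($11,851): 20% coinsurance on $11,851 = $2,370.20. Patient pays $2,370.20; OOP now $4,920. Insurer: $11,851 − $2,370.20 = $9,480.80.
Claim 4 ($259): deductible already satisfied, so patient's share is 20% × $259 = $51.80. Cost to patient: $51.80. OOP to date $4,971.80. Plan pays $259 − $51.80 = $207.20.
Claim 5 ($1,637): 20% coinsurance on $1,637 = $327.40. That would push OOP to $5,299.20, over the $5,100 cap, so patient pays $5,100 − $4,971.80 = $128.20. Plan pays $1,637 − $128.20 = $1,508.80.

$1,508.80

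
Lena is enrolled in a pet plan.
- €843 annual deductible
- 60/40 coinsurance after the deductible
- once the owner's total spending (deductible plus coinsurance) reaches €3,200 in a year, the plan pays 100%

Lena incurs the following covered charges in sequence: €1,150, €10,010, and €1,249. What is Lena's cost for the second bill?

Bill 1, €1,150: deductible takes €843, €307 remains; owner's 40% is €122.80. Owner owes €965.80 (running OOP €965.80).
Bill 2, €10,010: 40% coinsurance on €10,010 = €4,004. Adding that to €965.80 gives €4,969.80, past the €3,200 cap; owner pays only €3,200 − €965.80 = €2,234.20.

€2,234.20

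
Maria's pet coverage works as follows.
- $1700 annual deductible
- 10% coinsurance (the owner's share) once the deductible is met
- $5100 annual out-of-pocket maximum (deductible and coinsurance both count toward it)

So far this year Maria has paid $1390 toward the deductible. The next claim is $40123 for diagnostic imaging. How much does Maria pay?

$1390 of the $1700 deductible is already met, leaving $310.
The remaining $39813 (= $40123 − $310) moves to coinsurance.
Coinsurance: $39813 × 10% = $3981.30.
Owner responsibility before any cap: $310 + $3981.30 = $4291.30.
Adding $4291.30 to the $1390 already spent would give $5681.30, which exceeds the $5100 cap; the owner pays just $5100 − $1390 = $3710.

$3710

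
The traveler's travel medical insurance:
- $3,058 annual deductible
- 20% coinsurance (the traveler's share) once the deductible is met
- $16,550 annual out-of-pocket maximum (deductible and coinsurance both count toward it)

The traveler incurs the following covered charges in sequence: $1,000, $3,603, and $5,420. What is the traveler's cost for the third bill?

Bill 1, $1,000: fully absorbed by the deductible. Traveler owes $1,000 (running OOP $1,000).
Bill 2, $3,603: $2,058 finishes the deductible; $1,545 goes to coinsurance; 20% of $1,545 = $309. Traveler pays $2,367; OOP now $3,367.
Bill 3, $5,420: deductible met; 20% of $5,420 = $1,084. Traveler pays $1,084; OOP now $4,451.

$1,084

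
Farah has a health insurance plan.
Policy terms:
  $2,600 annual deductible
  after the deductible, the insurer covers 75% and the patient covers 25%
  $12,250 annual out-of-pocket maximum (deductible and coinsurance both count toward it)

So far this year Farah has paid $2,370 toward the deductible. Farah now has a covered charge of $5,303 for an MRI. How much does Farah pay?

$1,498.25

Remaining deductible: $2,600 − $2,370 = $230.
The remaining $5,073 (= $5,303 − $230) moves to coinsurance.
25% of $5,073 = $1,268.25 falls to the patient.
So the patient owes $230 + $1,268.25 = $1,498.25 before any cap.
Total out-of-pocket so far would be $2,370 + $1,498.25 = $3,868.25, below the $12,250 cap — no reduction.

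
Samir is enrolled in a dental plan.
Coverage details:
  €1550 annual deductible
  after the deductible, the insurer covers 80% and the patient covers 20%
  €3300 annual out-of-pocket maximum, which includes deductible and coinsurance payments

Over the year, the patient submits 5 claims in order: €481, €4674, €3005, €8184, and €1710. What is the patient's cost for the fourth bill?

#1 (€481): fully absorbed by the deductible. Patient pays €481; OOP now €481.
#2 (€4674): €1069 finishes the deductible; €3605 goes to coinsurance; patient's 20% is €721. Cost to patient: €1790. OOP to date €2271.
#3 (€3005): 20% coinsurance on €3005 = €601. Cost to patient: €601. OOP to date €2872.
#4 (€8184): deductible met; 20% of €8184 = €1636.80. That would push OOP to €4508.80, over the €3300 cap, so patient pays €3300 − €2872 = €428.

€428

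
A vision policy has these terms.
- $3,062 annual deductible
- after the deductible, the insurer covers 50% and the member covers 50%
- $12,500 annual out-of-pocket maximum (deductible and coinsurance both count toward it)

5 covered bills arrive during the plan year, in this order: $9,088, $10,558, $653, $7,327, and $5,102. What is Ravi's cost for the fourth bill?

$819.50

#1 ($9,088): $3,062 finishes the deductible; $6,026 goes to coinsurance; 50% of $6,026 = $3,013. Member owes $6,075 (running OOP $6,075).
#2 ($10,558): deductible met; 50% of $10,558 = $5,279. Member pays $5,279; OOP now $11,354.
#3 ($653): deductible met; 50% of $653 = $326.50. Member owes $326.50 (running OOP $11,680.50).
#4 ($7,327): 50% coinsurance on $7,327 = $3,663.50. That would push OOP to $15,344, over the $12,500 cap, so member pays $12,500 − $11,680.50 = $819.50.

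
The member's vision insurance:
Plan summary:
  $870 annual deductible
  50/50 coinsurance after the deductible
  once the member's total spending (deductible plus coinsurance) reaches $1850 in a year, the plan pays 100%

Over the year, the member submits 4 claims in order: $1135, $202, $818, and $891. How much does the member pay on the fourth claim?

$337.50

Claim 1 — $1135: $870 to deductible, leaving $265; coinsurance $265 × 50% = $132.50. Member pays $1002.50; OOP now $1002.50.
Claim 2 — $202: 50% coinsurance on $202 = $101. Cost to member: $101. OOP to date $1103.50.
Claim 3 — $818: deductible met; 50% of $818 = $409. Cost to member: $409. OOP to date $1512.50.
Claim 4 — $891: deductible already satisfied, so member's share is 50% × $891 = $445.50. That would push OOP to $1958, over the $1850 cap, so member pays $1850 − $1512.50 = $337.50.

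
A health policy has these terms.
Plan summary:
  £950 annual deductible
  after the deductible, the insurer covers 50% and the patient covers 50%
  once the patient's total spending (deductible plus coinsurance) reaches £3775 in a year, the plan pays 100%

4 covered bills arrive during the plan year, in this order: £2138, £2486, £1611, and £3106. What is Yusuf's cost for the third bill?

£805.50

Bill 1, £2138: £950 finishes the deductible; £1188 goes to coinsurance; patient's 50% is £594. Patient pays £1544; OOP now £1544.
Bill 2, £2486: 50% coinsurance on £2486 = £1243. Patient pays £1243; OOP now £2787.
Bill 3, £1611: deductible already satisfied, so patient's share is 50% × £1611 = £805.50. Patient owes £805.50 (running OOP £3592.50).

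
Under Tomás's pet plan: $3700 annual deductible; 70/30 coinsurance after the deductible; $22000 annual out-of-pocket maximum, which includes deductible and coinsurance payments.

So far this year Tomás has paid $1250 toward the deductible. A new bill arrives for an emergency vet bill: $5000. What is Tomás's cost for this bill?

$1250 of the $3700 deductible is already met, leaving $2450.
The remaining $2550 (= $5000 − $2450) moves to coinsurance.
Coinsurance: $2550 × 30% = $765.
That puts the owner's cost at $2450 + $765 = $3215 before any cap.
Cumulative spending $1250 + $3215 = $4465 stays under the $22000 maximum.

$3215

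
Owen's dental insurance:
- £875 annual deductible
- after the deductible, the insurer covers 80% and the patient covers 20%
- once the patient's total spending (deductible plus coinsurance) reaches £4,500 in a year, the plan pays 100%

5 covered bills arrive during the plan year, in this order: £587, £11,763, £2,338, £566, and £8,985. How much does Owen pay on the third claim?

£467.60

Claim 1 (£587): entire amount goes to the deductible. Patient pays £587; OOP now £587.
Claim 2 (£11,763): £288 to deductible, leaving £11,475; patient's 20% is £2,295. Patient owes £2,583 (running OOP £3,170).
Claim 3 (£2,338): 20% coinsurance on £2,338 = £467.60. Patient owes £467.60 (running OOP £3,637.60).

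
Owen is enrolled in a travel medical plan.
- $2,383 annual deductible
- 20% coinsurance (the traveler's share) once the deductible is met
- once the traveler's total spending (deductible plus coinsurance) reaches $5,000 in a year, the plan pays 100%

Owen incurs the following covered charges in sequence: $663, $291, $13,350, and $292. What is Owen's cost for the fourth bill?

$58.40

Bill 1, $663: all of it applies to the deductible. Traveler pays $663; OOP now $663.
Bill 2, $291: entire amount goes to the deductible. Traveler pays $291; OOP now $954.
Bill 3, $13,350: $1,429 to deductible, leaving $11,921; coinsurance $11,921 × 20% = $2,384.20. Traveler owes $3,813.20 (running OOP $4,767.20).
Bill 4, $292: deductible met; 20% of $292 = $58.40. Traveler owes $58.40 (running OOP $4,825.60).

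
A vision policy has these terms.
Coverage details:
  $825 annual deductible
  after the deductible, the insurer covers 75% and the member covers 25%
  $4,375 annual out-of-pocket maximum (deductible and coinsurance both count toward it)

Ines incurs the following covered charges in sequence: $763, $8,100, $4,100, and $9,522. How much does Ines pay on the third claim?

$1,025

Claim 1 ($763): fully absorbed by the deductible. Member pays $763; OOP now $763.
Claim 2 ($8,100): deductible takes $62, $8,038 remains; member's 25% is $2,009.50. Member pays $2,071.50; OOP now $2,834.50.
Claim 3 ($4,100): 25% coinsurance on $4,100 = $1,025. Cost to member: $1,025. OOP to date $3,859.50.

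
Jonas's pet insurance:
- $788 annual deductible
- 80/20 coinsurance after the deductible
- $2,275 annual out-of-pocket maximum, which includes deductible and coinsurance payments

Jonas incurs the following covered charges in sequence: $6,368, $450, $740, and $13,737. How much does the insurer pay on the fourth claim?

#1 ($6,368): deductible takes $788, $5,580 remains; coinsurance $5,580 × 20% = $1,116. Owner owes $1,904 (running OOP $1,904). Insurer: $6,368 − $1,904 = $4,464.
#2 ($450): deductible already satisfied, so owner's share is 20% × $450 = $90. Owner owes $90 (running OOP $1,994). Plan pays $450 − $90 = $360.
#3 ($740): deductible already satisfied, so owner's share is 20% × $740 = $148. Owner pays $148; OOP now $2,142. Insurer: $740 − $148 = $592.
#4 ($13,737): deductible already satisfied, so owner's share is 20% × $13,737 = $2,747.40. That would push OOP to $4,889.40, over the $2,275 cap, so owner pays $2,275 − $2,142 = $133. Insurer: $13,737 − $133 = $13,604.

$13,604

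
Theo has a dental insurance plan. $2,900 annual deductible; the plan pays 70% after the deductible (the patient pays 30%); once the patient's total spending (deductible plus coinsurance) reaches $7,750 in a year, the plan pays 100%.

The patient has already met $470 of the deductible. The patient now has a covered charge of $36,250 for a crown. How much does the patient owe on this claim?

$7,280

$470 of the $2,900 deductible is already met, leaving $2,430.
The remaining $33,820 (= $36,250 − $2,430) moves to coinsurance.
Coinsurance: $33,820 × 30% = $10,146.
That puts the patient's cost at $2,430 + $10,146 = $12,576 before any cap.
That would bring total out-of-pocket to $13,046, past the $7,750 cap. The patient is capped at $7,750 − $470 = $7,280 on this claim.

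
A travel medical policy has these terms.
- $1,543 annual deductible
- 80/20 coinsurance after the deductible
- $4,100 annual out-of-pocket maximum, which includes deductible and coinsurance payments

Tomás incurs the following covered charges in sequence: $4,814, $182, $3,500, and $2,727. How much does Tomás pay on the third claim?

$700

Bill 1, $4,814: deductible takes $1,543, $3,271 remains; traveler's 20% is $654.20. Traveler owes $2,197.20 (running OOP $2,197.20).
Bill 2, $182: deductible met; 20% of $182 = $36.40. Traveler pays $36.40; OOP now $2,233.60.
Bill 3, $3,500: 20% coinsurance on $3,500 = $700. Traveler pays $700; OOP now $2,933.60.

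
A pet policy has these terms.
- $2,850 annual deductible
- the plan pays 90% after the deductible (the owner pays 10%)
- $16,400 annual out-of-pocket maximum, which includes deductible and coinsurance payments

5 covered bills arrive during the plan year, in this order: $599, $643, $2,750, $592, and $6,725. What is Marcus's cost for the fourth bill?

Bill 1, $599: fully absorbed by the deductible. Owner pays $599; OOP now $599.
Bill 2, $643: fully absorbed by the deductible. Owner owes $643 (running OOP $1,242).
Bill 3, $2,750: $1,608 to deductible, leaving $1,142; coinsurance $1,142 × 10% = $114.20. Cost to owner: $1,722.20. OOP to date $2,964.20.
Bill 4, $592: deductible met; 10% of $592 = $59.20. Owner owes $59.20 (running OOP $3,023.40).

$59.20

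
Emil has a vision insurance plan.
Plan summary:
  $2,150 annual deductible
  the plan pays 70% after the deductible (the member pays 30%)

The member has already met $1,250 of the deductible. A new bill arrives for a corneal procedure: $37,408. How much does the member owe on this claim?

Deductible still to meet: $2,150 − $1,250 = $900.
The remaining $36,508 (= $37,408 − $900) moves to coinsurance.
Coinsurance: $36,508 × 30% = $10,952.40.
That puts the member's cost at $900 + $10,952.40 = $11,852.40.

$11,852.40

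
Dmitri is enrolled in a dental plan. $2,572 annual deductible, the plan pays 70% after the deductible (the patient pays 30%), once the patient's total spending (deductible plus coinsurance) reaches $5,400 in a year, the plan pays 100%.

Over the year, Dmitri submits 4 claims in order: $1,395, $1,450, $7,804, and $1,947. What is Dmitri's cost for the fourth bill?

Claim 1 — $1,395: fully absorbed by the deductible. Patient pays $1,395; OOP now $1,395.
Claim 2 — $1,450: $1,177 to deductible, leaving $273; coinsurance $273 × 30% = $81.90. Cost to patient: $1,258.90. OOP to date $2,653.90.
Claim 3 — $7,804: deductible met; 30% of $7,804 = $2,341.20. Cost to patient: $2,341.20. OOP to date $4,995.10.
Claim 4 — $1,947: deductible already satisfied, so patient's share is 30% × $1,947 = $584.10. OOP would hit $5,579.20 > $5,400, so the cap limits the patient to $5,400 − $4,995.10 = $404.90.

$404.90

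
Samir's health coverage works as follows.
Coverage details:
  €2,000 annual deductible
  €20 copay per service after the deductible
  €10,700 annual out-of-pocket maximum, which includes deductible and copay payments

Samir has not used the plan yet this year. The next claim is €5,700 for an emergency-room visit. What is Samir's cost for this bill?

Deductible not yet touched, so the first €2,000 of the bill goes to the deductible.
The remaining €3,700 (= €5,700 − €2,000) moves to the copay.
Copay on this service: €20.
Patient responsibility before any cap: €2,000 + €20 = €2,020.
Year-to-date out-of-pocket becomes €0 + €2,020 = €2,020, still under the €10,700 maximum, so no cap applies.

€2,020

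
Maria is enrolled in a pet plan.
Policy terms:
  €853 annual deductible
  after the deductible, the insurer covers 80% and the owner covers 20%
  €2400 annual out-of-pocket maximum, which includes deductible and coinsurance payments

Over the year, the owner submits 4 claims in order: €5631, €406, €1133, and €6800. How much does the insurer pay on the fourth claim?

€6516.40

Claim 1 (€5631): €853 to deductible, leaving €4778; 20% of €4778 = €955.60. Owner pays €1808.60; OOP now €1808.60. Plan pays €5631 − €1808.60 = €3822.40.
Claim 2 (€406): deductible met; 20% of €406 = €81.20. Owner pays €81.20; OOP now €1889.80. Insurer: €406 − €81.20 = €324.80.
Claim 3 (€1133): 20% coinsurance on €1133 = €226.60. Owner pays €226.60; OOP now €2116.40. Insurer: €1133 − €226.60 = €906.40.
Claim 4 (€6800): 20% coinsurance on €6800 = €1360. OOP would hit €3476.40 > €2400, so the cap limits the owner to €2400 − €2116.40 = €283.60. Plan pays €6800 − €283.60 = €6516.40.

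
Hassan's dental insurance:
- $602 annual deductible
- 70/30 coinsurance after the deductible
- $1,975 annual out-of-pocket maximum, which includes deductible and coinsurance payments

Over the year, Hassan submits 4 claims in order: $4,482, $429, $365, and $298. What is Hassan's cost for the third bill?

$80.30

Bill 1, $4,482: $602 to deductible, leaving $3,880; patient's 30% is $1,164. Cost to patient: $1,766. OOP to date $1,766.
Bill 2, $429: 30% coinsurance on $429 = $128.70. Patient pays $128.70; OOP now $1,894.70.
Bill 3, $365: deductible already satisfied, so patient's share is 30% × $365 = $109.50. OOP would hit $2,004.20 > $1,975, so the cap limits the patient to $1,975 − $1,894.70 = $80.30.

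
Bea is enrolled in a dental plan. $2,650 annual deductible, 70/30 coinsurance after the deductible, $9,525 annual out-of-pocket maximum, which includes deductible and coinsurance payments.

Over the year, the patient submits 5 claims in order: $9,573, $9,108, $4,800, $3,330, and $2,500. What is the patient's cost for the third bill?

$1,440

Claim 1 — $9,573: deductible takes $2,650, $6,923 remains; coinsurance $6,923 × 30% = $2,076.90. Patient owes $4,726.90 (running OOP $4,726.90).
Claim 2 — $9,108: deductible already satisfied, so patient's share is 30% × $9,108 = $2,732.40. Patient pays $2,732.40; OOP now $7,459.30.
Claim 3 — $4,800: deductible met; 30% of $4,800 = $1,440. Patient owes $1,440 (running OOP $8,899.30).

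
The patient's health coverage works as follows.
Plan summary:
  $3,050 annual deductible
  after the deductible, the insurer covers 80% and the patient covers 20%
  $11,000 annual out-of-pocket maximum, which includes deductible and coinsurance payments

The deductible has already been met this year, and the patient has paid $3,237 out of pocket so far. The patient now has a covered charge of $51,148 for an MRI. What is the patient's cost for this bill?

With the deductible met, the entire $51,148 is subject to coinsurance.
Coinsurance: $51,148 × 20% = $10,229.60.
Year-to-date out-of-pocket would reach $3,237 + $10,229.60 = $13,466.60, above the $11,000 maximum, so the patient pays only $11,000 − $3,237 = $7,763.

$7,763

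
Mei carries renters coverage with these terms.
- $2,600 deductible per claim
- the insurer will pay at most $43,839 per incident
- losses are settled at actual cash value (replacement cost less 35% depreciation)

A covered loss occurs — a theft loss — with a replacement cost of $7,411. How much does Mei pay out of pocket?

$5,193.85

At 35% depreciation, ACV = $7,411 − $2,593.85 = $4,817.15.
After the deductible, $4,817.15 − $2,600 = $2,217.15 remains.
$2,217.15 is within the $43,839 limit, so the insurer pays $2,217.15.
The tenant bears the rest of the original loss: $7,411 − $2,217.15 = $5,193.85.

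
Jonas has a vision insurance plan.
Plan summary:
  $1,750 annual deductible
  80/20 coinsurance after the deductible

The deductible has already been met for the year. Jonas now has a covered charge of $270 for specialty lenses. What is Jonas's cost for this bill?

$54

With the deductible met, the entire $270 is subject to coinsurance.
Member's 20% share of $270 is $54.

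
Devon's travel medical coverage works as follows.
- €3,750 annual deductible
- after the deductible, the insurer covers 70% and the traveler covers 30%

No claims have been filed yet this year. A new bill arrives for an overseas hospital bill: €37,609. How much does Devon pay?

€13,907.70

The full €3,750 deductible is still open; €3,750 of this bill applies to it.
After the €3,750 deductible portion, €37,609 − €3,750 = €33,859 is subject to coinsurance.
Coinsurance: €33,859 × 30% = €10,157.70.
Traveler responsibility: €3,750 + €10,157.70 = €13,907.70.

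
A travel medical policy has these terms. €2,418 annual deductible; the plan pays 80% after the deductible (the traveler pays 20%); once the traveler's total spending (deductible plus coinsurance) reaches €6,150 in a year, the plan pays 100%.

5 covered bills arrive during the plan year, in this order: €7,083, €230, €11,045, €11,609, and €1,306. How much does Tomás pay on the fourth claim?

Claim 1 (€7,083): €2,418 to deductible, leaving €4,665; 20% of €4,665 = €933. Cost to traveler: €3,351. OOP to date €3,351.
Claim 2 (€230): deductible met; 20% of €230 = €46. Cost to traveler: €46. OOP to date €3,397.
Claim 3 (€11,045): 20% coinsurance on €11,045 = €2,209. Traveler owes €2,209 (running OOP €5,606).
Claim 4 (€11,609): deductible met; 20% of €11,609 = €2,321.80. OOP would hit €7,927.80 > €6,150, so the cap limits the traveler to €6,150 − €5,606 = €544.

€544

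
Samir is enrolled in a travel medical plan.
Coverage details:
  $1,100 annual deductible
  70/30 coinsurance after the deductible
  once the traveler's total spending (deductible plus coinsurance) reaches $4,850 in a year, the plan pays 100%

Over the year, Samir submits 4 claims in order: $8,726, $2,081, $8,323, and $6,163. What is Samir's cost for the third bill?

#1 ($8,726): $1,100 to deductible, leaving $7,626; coinsurance $7,626 × 30% = $2,287.80. Traveler pays $3,387.80; OOP now $3,387.80.
#2 ($2,081): deductible already satisfied, so traveler's share is 30% × $2,081 = $624.30. Traveler pays $624.30; OOP now $4,012.10.
#3 ($8,323): deductible met; 30% of $8,323 = $2,496.90. That would push OOP to $6,509, over the $4,850 cap, so traveler pays $4,850 − $4,012.10 = $837.90.

$837.90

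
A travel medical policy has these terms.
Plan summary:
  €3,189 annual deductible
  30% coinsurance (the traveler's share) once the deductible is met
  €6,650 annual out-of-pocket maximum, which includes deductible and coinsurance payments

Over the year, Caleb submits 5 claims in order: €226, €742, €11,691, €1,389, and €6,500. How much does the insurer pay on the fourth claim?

#1 (€226): fully absorbed by the deductible. Traveler pays €226; OOP now €226. Insurer: €226 − €226 = €0.
#2 (€742): all of it applies to the deductible. Cost to traveler: €742. OOP to date €968. Plan pays €742 − €742 = €0.
#3 (€11,691): €2,221 to deductible, leaving €9,470; traveler's 30% is €2,841. Traveler pays €5,062; OOP now €6,030. Insurer: €11,691 − €5,062 = €6,629.
#4 (€1,389): deductible met; 30% of €1,389 = €416.70. Cost to traveler: €416.70. OOP to date €6,446.70. Insurer: €1,389 − €416.70 = €972.30.

€972.30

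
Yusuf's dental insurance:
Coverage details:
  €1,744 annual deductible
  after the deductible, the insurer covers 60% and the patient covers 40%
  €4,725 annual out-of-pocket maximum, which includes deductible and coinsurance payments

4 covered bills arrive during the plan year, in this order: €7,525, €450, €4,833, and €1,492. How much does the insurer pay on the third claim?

Bill 1, €7,525: deductible takes €1,744, €5,781 remains; 40% of €5,781 = €2,312.40. Patient pays €4,056.40; OOP now €4,056.40. Plan pays €7,525 − €4,056.40 = €3,468.60.
Bill 2, €450: deductible already satisfied, so patient's share is 40% × €450 = €180. Patient pays €180; OOP now €4,236.40. Plan pays €450 − €180 = €270.
Bill 3, €4,833: deductible already satisfied, so patient's share is 40% × €4,833 = €1,933.20. Adding that to €4,236.40 gives €6,169.60, past the €4,725 cap; patient pays only €4,725 − €4,236.40 = €488.60. Insurer: €4,833 − €488.60 = €4,344.40.

€4,344.40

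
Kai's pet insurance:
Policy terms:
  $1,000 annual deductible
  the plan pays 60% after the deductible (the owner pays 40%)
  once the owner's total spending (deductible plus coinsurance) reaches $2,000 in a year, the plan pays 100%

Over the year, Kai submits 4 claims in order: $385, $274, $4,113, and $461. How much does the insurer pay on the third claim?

Bill 1, $385: entire amount goes to the deductible. Cost to owner: $385. OOP to date $385. Insurer: $385 − $385 = $0.
Bill 2, $274: all of it applies to the deductible. Owner pays $274; OOP now $659. Plan pays $274 − $274 = $0.
Bill 3, $4,113: $341 to deductible, leaving $3,772; 40% of $3,772 = $1,508.80. Together that's $341 + $1,508.80 = $1,849.80. That would push OOP to $2,508.80, over the $2,000 cap, so owner pays $2,000 − $659 = $1,341. Insurer: $4,113 − $1,341 = $2,772.

$2,772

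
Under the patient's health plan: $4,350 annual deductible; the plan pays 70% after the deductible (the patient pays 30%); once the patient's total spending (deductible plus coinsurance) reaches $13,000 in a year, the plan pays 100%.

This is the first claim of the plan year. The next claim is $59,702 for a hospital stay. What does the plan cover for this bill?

The full $4,350 deductible is still open; $4,350 of this bill applies to it.
That leaves $59,702 − $4,350 = $55,352 for coinsurance.
Coinsurance: $55,352 × 30% = $16,605.60.
That puts the patient's cost at $4,350 + $16,605.60 = $20,955.60 before any cap.
That would bring total out-of-pocket to $20,955.60, past the $13,000 cap. The patient is capped at $13,000 − $0 = $13,000 on this claim.
Insurer pays the balance: $59,702 − $13,000 = $46,702.

$46,702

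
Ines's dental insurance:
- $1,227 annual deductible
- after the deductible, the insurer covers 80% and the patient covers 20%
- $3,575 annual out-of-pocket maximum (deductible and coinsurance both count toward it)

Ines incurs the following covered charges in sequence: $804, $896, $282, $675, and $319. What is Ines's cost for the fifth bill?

Claim 1 — $804: fully absorbed by the deductible. Patient owes $804 (running OOP $804).
Claim 2 — $896: $423 finishes the deductible; $473 goes to coinsurance; 20% of $473 = $94.60. Patient owes $517.60 (running OOP $1,321.60).
Claim 3 — $282: deductible already satisfied, so patient's share is 20% × $282 = $56.40. Patient owes $56.40 (running OOP $1,378).
Claim 4 — $675: deductible met; 20% of $675 = $135. Cost to patient: $135. OOP to date $1,513.
Claim 5 — $319: deductible already satisfied, so patient's share is 20% × $319 = $63.80. Patient pays $63.80; OOP now $1,576.80.

$63.80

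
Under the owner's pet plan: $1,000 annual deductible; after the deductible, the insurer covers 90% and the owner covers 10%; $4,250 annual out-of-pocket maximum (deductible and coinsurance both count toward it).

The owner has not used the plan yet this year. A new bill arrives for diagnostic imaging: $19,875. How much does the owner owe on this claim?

Nothing has been paid toward the $1,000 deductible, so the first $1,000 of this charge is applied there.
The remaining $18,875 (= $19,875 − $1,000) moves to coinsurance.
Owner's 10% share of $18,875 is $1,887.50.
Owner responsibility before any cap: $1,000 + $1,887.50 = $2,887.50.
Cumulative spending $0 + $2,887.50 = $2,887.50 stays under the $4,250 maximum.

$2,887.50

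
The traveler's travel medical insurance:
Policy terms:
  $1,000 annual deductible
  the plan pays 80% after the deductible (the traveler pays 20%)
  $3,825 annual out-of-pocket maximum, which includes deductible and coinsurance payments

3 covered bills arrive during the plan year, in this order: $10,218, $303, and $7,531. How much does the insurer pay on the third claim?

$6,610.20

Claim 1 — $10,218: $1,000 to deductible, leaving $9,218; 20% of $9,218 = $1,843.60. Traveler owes $2,843.60 (running OOP $2,843.60). Plan pays $10,218 − $2,843.60 = $7,374.40.
Claim 2 — $303: 20% coinsurance on $303 = $60.60. Cost to traveler: $60.60. OOP to date $2,904.20. Plan pays $303 − $60.60 = $242.40.
Claim 3 — $7,531: 20% coinsurance on $7,531 = $1,506.20. Adding that to $2,904.20 gives $4,410.40, past the $3,825 cap; traveler pays only $3,825 − $2,904.20 = $920.80. Plan pays $7,531 − $920.80 = $6,610.20.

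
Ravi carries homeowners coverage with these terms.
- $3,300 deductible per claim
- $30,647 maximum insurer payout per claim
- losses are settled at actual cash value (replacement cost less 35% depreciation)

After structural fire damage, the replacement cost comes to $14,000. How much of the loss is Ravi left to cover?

$8,200

At 35% depreciation, ACV = $14,000 − $4,900 = $9,100.
After the deductible, $9,100 − $3,300 = $5,800 remains.
That's under the $30,647 cap, so the insurer reimburses the full $5,800.
The homeowner bears the rest of the original loss: $14,000 − $5,800 = $8,200.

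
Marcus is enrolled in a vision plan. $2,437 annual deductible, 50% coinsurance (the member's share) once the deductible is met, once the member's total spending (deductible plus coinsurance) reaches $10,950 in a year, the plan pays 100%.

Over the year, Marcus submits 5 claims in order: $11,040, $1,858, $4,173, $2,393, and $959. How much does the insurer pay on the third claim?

$2,086.50

#1 ($11,040): deductible takes $2,437, $8,603 remains; member's 50% is $4,301.50. Member owes $6,738.50 (running OOP $6,738.50). Plan pays $11,040 − $6,738.50 = $4,301.50.
#2 ($1,858): 50% coinsurance on $1,858 = $929. Member pays $929; OOP now $7,667.50. Plan pays $1,858 − $929 = $929.
#3 ($4,173): deductible already satisfied, so member's share is 50% × $4,173 = $2,086.50. Member pays $2,086.50; OOP now $9,754. Insurer: $4,173 − $2,086.50 = $2,086.50.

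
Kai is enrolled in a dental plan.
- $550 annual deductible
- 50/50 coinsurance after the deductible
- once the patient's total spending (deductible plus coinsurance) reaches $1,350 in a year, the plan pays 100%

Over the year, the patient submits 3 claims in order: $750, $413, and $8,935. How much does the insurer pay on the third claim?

Bill 1, $750: deductible takes $550, $200 remains; coinsurance $200 × 50% = $100. Cost to patient: $650. OOP to date $650. Plan pays $750 − $650 = $100.
Bill 2, $413: 50% coinsurance on $413 = $206.50. Cost to patient: $206.50. OOP to date $856.50. Insurer: $413 − $206.50 = $206.50.
Bill 3, $8,935: 50% coinsurance on $8,935 = $4,467.50. That would push OOP to $5,324, over the $1,350 cap, so patient pays $1,350 − $856.50 = $493.50. Plan pays $8,935 − $493.50 = $8,441.50.

$8,441.50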